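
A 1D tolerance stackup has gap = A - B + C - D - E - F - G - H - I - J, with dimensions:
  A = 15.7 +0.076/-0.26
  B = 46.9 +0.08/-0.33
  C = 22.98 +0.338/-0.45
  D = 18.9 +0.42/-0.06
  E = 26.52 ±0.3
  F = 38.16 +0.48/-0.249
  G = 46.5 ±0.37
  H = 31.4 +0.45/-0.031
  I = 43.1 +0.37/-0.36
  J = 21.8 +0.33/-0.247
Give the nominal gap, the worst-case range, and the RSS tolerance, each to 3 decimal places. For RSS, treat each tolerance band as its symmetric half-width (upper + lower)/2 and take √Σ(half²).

Stack each dimension's contribution:
  +A: nom +15.700 → Σnom=15.700; wc +0.076/-0.260 → slack +0.076/-0.260; half-tol=0.168, Σhalf²=0.028224
  -B: nom -46.900 → Σnom=-31.200; wc +0.330/-0.080 → slack +0.406/-0.340; half-tol=0.205, Σhalf²=0.070249
  +C: nom +22.980 → Σnom=-8.220; wc +0.338/-0.450 → slack +0.744/-0.790; half-tol=0.394, Σhalf²=0.225485
  -D: nom -18.900 → Σnom=-27.120; wc +0.060/-0.420 → slack +0.804/-1.210; half-tol=0.240, Σhalf²=0.283085
  -E: nom -26.520 → Σnom=-53.640; wc +0.300/-0.300 → slack +1.104/-1.510; half-tol=0.300, Σhalf²=0.373085
  -F: nom -38.160 → Σnom=-91.800; wc +0.249/-0.480 → slack +1.353/-1.990; half-tol=0.364, Σhalf²=0.505945
  -G: nom -46.500 → Σnom=-138.300; wc +0.370/-0.370 → slack +1.723/-2.360; half-tol=0.370, Σhalf²=0.642845
  -H: nom -31.400 → Σnom=-169.700; wc +0.031/-0.450 → slack +1.754/-2.810; half-tol=0.240, Σhalf²=0.700686
  -I: nom -43.100 → Σnom=-212.800; wc +0.360/-0.370 → slack +2.114/-3.180; half-tol=0.365, Σhalf²=0.833910
  -J: nom -21.800 → Σnom=-234.600; wc +0.247/-0.330 → slack +2.361/-3.510; half-tol=0.288, Σhalf²=0.917143
Nominal = -234.600. Worst-case = [-234.600 - 3.510, -234.600 + 2.361] = [-238.110, -232.239]. RSS = √0.917143 = 0.958.

nominal=-234.600 wc=[-238.110,-232.239] rss=0.958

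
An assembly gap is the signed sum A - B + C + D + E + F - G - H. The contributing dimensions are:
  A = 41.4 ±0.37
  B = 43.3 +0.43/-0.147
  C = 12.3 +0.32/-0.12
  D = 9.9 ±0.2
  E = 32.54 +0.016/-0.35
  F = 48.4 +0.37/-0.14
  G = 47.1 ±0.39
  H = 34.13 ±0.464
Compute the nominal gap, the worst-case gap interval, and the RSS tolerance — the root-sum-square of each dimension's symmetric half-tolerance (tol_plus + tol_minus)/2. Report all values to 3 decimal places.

Stack each dimension's contribution:
  +A: nom +41.400 → Σnom=41.400; wc +0.370/-0.370 → slack +0.370/-0.370; half-tol=0.370, Σhalf²=0.136900
  -B: nom -43.300 → Σnom=-1.900; wc +0.147/-0.430 → slack +0.517/-0.800; half-tol=0.288, Σhalf²=0.220132
  +C: nom +12.300 → Σnom=10.400; wc +0.320/-0.120 → slack +0.837/-0.920; half-tol=0.220, Σhalf²=0.268532
  +D: nom +9.900 → Σnom=20.300; wc +0.200/-0.200 → slack +1.037/-1.120; half-tol=0.200, Σhalf²=0.308532
  +E: nom +32.540 → Σnom=52.840; wc +0.016/-0.350 → slack +1.053/-1.470; half-tol=0.183, Σhalf²=0.342021
  +F: nom +48.400 → Σnom=101.240; wc +0.370/-0.140 → slack +1.423/-1.610; half-tol=0.255, Σhalf²=0.407046
  -G: nom -47.100 → Σnom=54.140; wc +0.390/-0.390 → slack +1.813/-2.000; half-tol=0.390, Σhalf²=0.559146
  -H: nom -34.130 → Σnom=20.010; wc +0.464/-0.464 → slack +2.277/-2.464; half-tol=0.464, Σhalf²=0.774442
Nominal = 20.010. Worst-case = [20.010 - 2.464, 20.010 + 2.277] = [17.546, 22.287]. RSS = √0.774442 = 0.880.

nominal=20.010 wc=[17.546,22.287] rss=0.880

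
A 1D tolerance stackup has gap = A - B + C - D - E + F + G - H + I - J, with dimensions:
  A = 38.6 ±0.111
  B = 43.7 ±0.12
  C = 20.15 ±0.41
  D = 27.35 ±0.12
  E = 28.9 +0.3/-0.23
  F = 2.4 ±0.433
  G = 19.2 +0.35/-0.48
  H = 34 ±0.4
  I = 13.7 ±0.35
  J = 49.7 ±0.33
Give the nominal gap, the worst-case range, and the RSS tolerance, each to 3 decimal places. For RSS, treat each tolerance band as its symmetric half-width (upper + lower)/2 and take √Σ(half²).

nominal=-89.600 wc=[-92.654,-86.746] rss=1.015

Stack each dimension's contribution:
  +A: nom +38.600 → Σnom=38.600; wc +0.111/-0.111 → slack +0.111/-0.111; half-tol=0.111, Σhalf²=0.012321
  -B: nom -43.700 → Σnom=-5.100; wc +0.120/-0.120 → slack +0.231/-0.231; half-tol=0.120, Σhalf²=0.026721
  +C: nom +20.150 → Σnom=15.050; wc +0.410/-0.410 → slack +0.641/-0.641; half-tol=0.410, Σhalf²=0.194821
  -D: nom -27.350 → Σnom=-12.300; wc +0.120/-0.120 → slack +0.761/-0.761; half-tol=0.120, Σhalf²=0.209221
  -E: nom -28.900 → Σnom=-41.200; wc +0.230/-0.300 → slack +0.991/-1.061; half-tol=0.265, Σhalf²=0.279446
  +F: nom +2.400 → Σnom=-38.800; wc +0.433/-0.433 → slack +1.424/-1.494; half-tol=0.433, Σhalf²=0.466935
  +G: nom +19.200 → Σnom=-19.600; wc +0.350/-0.480 → slack +1.774/-1.974; half-tol=0.415, Σhalf²=0.639160
  -H: nom -34.000 → Σnom=-53.600; wc +0.400/-0.400 → slack +2.174/-2.374; half-tol=0.400, Σhalf²=0.799160
  +I: nom +13.700 → Σnom=-39.900; wc +0.350/-0.350 → slack +2.524/-2.724; half-tol=0.350, Σhalf²=0.921660
  -J: nom -49.700 → Σnom=-89.600; wc +0.330/-0.330 → slack +2.854/-3.054; half-tol=0.330, Σhalf²=1.030560
Nominal = -89.600. Worst-case = [-89.600 - 3.054, -89.600 + 2.854] = [-92.654, -86.746]. RSS = √1.030560 = 1.015.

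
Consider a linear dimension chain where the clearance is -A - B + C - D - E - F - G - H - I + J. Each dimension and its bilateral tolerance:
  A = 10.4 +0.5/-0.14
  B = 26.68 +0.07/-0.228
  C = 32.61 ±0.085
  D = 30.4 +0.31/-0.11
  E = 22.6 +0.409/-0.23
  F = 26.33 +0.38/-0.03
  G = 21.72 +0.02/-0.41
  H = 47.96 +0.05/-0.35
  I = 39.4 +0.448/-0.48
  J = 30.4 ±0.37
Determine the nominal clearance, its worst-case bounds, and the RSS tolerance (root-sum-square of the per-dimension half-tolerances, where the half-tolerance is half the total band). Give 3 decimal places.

Stack each dimension's contribution:
  -A: nom -10.400 → Σnom=-10.400; wc +0.140/-0.500 → slack +0.140/-0.500; half-tol=0.320, Σhalf²=0.102400
  -B: nom -26.680 → Σnom=-37.080; wc +0.228/-0.070 → slack +0.368/-0.570; half-tol=0.149, Σhalf²=0.124601
  +C: nom +32.610 → Σnom=-4.470; wc +0.085/-0.085 → slack +0.453/-0.655; half-tol=0.085, Σhalf²=0.131826
  -D: nom -30.400 → Σnom=-34.870; wc +0.110/-0.310 → slack +0.563/-0.965; half-tol=0.210, Σhalf²=0.175926
  -E: nom -22.600 → Σnom=-57.470; wc +0.230/-0.409 → slack +0.793/-1.374; half-tol=0.320, Σhalf²=0.278006
  -F: nom -26.330 → Σnom=-83.800; wc +0.030/-0.380 → slack +0.823/-1.754; half-tol=0.205, Σhalf²=0.320031
  -G: nom -21.720 → Σnom=-105.520; wc +0.410/-0.020 → slack +1.233/-1.774; half-tol=0.215, Σhalf²=0.366256
  -H: nom -47.960 → Σnom=-153.480; wc +0.350/-0.050 → slack +1.583/-1.824; half-tol=0.200, Σhalf²=0.406256
  -I: nom -39.400 → Σnom=-192.880; wc +0.480/-0.448 → slack +2.063/-2.272; half-tol=0.464, Σhalf²=0.621552
  +J: nom +30.400 → Σnom=-162.480; wc +0.370/-0.370 → slack +2.433/-2.642; half-tol=0.370, Σhalf²=0.758452
Nominal = -162.480. Worst-case = [-162.480 - 2.642, -162.480 + 2.433] = [-165.122, -160.047]. RSS = √0.758452 = 0.871.

nominal=-162.480 wc=[-165.122,-160.047] rss=0.871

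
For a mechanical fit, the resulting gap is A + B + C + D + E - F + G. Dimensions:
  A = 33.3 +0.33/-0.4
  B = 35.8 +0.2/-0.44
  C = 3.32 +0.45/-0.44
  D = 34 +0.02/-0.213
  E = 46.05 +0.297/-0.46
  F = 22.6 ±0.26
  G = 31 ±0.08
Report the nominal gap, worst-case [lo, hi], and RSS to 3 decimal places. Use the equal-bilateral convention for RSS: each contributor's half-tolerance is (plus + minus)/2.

Stack each dimension's contribution:
  +A: nom +33.300 → Σnom=33.300; wc +0.330/-0.400 → slack +0.330/-0.400; half-tol=0.365, Σhalf²=0.133225
  +B: nom +35.800 → Σnom=69.100; wc +0.200/-0.440 → slack +0.530/-0.840; half-tol=0.320, Σhalf²=0.235625
  +C: nom +3.320 → Σnom=72.420; wc +0.450/-0.440 → slack +0.980/-1.280; half-tol=0.445, Σhalf²=0.433650
  +D: nom +34.000 → Σnom=106.420; wc +0.020/-0.213 → slack +1.000/-1.493; half-tol=0.116, Σhalf²=0.447222
  +E: nom +46.050 → Σnom=152.470; wc +0.297/-0.460 → slack +1.297/-1.953; half-tol=0.379, Σhalf²=0.590484
  -F: nom -22.600 → Σnom=129.870; wc +0.260/-0.260 → slack +1.557/-2.213; half-tol=0.260, Σhalf²=0.658084
  +G: nom +31.000 → Σnom=160.870; wc +0.080/-0.080 → slack +1.637/-2.293; half-tol=0.080, Σhalf²=0.664484
Nominal = 160.870. Worst-case = [160.870 - 2.293, 160.870 + 1.637] = [158.577, 162.507]. RSS = √0.664484 = 0.815.

nominal=160.870 wc=[158.577,162.507] rss=0.815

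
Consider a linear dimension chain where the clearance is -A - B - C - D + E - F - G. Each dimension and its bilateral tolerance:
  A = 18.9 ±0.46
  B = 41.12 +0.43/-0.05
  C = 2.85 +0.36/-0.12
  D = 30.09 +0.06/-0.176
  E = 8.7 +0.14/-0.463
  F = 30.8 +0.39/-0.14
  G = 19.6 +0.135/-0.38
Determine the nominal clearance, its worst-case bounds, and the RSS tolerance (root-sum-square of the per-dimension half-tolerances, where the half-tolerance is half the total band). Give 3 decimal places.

nominal=-134.660 wc=[-136.958,-133.194] rss=0.754

Stack each dimension's contribution:
  -A: nom -18.900 → Σnom=-18.900; wc +0.460/-0.460 → slack +0.460/-0.460; half-tol=0.460, Σhalf²=0.211600
  -B: nom -41.120 → Σnom=-60.020; wc +0.050/-0.430 → slack +0.510/-0.890; half-tol=0.240, Σhalf²=0.269200
  -C: nom -2.850 → Σnom=-62.870; wc +0.120/-0.360 → slack +0.630/-1.250; half-tol=0.240, Σhalf²=0.326800
  -D: nom -30.090 → Σnom=-92.960; wc +0.176/-0.060 → slack +0.806/-1.310; half-tol=0.118, Σhalf²=0.340724
  +E: nom +8.700 → Σnom=-84.260; wc +0.140/-0.463 → slack +0.946/-1.773; half-tol=0.301, Σhalf²=0.431626
  -F: nom -30.800 → Σnom=-115.060; wc +0.140/-0.390 → slack +1.086/-2.163; half-tol=0.265, Σhalf²=0.501851
  -G: nom -19.600 → Σnom=-134.660; wc +0.380/-0.135 → slack +1.466/-2.298; half-tol=0.258, Σhalf²=0.568157
Nominal = -134.660. Worst-case = [-134.660 - 2.298, -134.660 + 1.466] = [-136.958, -133.194]. RSS = √0.568157 = 0.754.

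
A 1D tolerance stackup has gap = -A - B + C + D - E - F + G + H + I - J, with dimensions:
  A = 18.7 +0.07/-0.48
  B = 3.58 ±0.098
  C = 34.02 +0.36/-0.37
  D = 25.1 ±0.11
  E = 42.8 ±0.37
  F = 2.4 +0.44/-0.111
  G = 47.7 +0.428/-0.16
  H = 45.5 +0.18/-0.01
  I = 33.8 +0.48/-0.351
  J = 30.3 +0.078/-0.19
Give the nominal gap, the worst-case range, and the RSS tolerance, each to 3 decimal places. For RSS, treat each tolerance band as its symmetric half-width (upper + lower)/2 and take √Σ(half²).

nominal=88.340 wc=[86.283,91.147] rss=0.854

Stack each dimension's contribution:
  -A: nom -18.700 → Σnom=-18.700; wc +0.480/-0.070 → slack +0.480/-0.070; half-tol=0.275, Σhalf²=0.075625
  -B: nom -3.580 → Σnom=-22.280; wc +0.098/-0.098 → slack +0.578/-0.168; half-tol=0.098, Σhalf²=0.085229
  +C: nom +34.020 → Σnom=11.740; wc +0.360/-0.370 → slack +0.938/-0.538; half-tol=0.365, Σhalf²=0.218454
  +D: nom +25.100 → Σnom=36.840; wc +0.110/-0.110 → slack +1.048/-0.648; half-tol=0.110, Σhalf²=0.230554
  -E: nom -42.800 → Σnom=-5.960; wc +0.370/-0.370 → slack +1.418/-1.018; half-tol=0.370, Σhalf²=0.367454
  -F: nom -2.400 → Σnom=-8.360; wc +0.111/-0.440 → slack +1.529/-1.458; half-tol=0.276, Σhalf²=0.443354
  +G: nom +47.700 → Σnom=39.340; wc +0.428/-0.160 → slack +1.957/-1.618; half-tol=0.294, Σhalf²=0.529790
  +H: nom +45.500 → Σnom=84.840; wc +0.180/-0.010 → slack +2.137/-1.628; half-tol=0.095, Σhalf²=0.538815
  +I: nom +33.800 → Σnom=118.640; wc +0.480/-0.351 → slack +2.617/-1.979; half-tol=0.415, Σhalf²=0.711455
  -J: nom -30.300 → Σnom=88.340; wc +0.190/-0.078 → slack +2.807/-2.057; half-tol=0.134, Σhalf²=0.729411
Nominal = 88.340. Worst-case = [88.340 - 2.057, 88.340 + 2.807] = [86.283, 91.147]. RSS = √0.729411 = 0.854.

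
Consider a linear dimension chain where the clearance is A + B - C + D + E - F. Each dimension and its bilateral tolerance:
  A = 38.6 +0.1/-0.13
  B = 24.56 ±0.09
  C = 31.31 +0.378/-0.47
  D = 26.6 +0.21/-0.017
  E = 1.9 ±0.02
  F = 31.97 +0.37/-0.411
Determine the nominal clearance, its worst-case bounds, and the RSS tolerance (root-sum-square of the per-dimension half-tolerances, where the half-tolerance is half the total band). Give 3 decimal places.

Stack each dimension's contribution:
  +A: nom +38.600 → Σnom=38.600; wc +0.100/-0.130 → slack +0.100/-0.130; half-tol=0.115, Σhalf²=0.013225
  +B: nom +24.560 → Σnom=63.160; wc +0.090/-0.090 → slack +0.190/-0.220; half-tol=0.090, Σhalf²=0.021325
  -C: nom -31.310 → Σnom=31.850; wc +0.470/-0.378 → slack +0.660/-0.598; half-tol=0.424, Σhalf²=0.201101
  +D: nom +26.600 → Σnom=58.450; wc +0.210/-0.017 → slack +0.870/-0.615; half-tol=0.113, Σhalf²=0.213983
  +E: nom +1.900 → Σnom=60.350; wc +0.020/-0.020 → slack +0.890/-0.635; half-tol=0.020, Σhalf²=0.214383
  -F: nom -31.970 → Σnom=28.380; wc +0.411/-0.370 → slack +1.301/-1.005; half-tol=0.390, Σhalf²=0.366873
Nominal = 28.380. Worst-case = [28.380 - 1.005, 28.380 + 1.301] = [27.375, 29.681]. RSS = √0.366873 = 0.606.

nominal=28.380 wc=[27.375,29.681] rss=0.606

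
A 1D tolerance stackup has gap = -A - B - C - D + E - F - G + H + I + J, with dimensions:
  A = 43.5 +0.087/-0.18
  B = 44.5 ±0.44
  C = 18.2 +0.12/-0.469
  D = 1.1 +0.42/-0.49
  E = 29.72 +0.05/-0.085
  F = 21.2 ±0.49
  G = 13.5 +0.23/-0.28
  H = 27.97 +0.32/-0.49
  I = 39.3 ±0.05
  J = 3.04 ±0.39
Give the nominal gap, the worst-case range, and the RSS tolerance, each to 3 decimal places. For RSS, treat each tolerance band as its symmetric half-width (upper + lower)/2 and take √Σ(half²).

nominal=-41.970 wc=[-44.772,-38.811] rss=1.065

Stack each dimension's contribution:
  -A: nom -43.500 → Σnom=-43.500; wc +0.180/-0.087 → slack +0.180/-0.087; half-tol=0.134, Σhalf²=0.017822
  -B: nom -44.500 → Σnom=-88.000; wc +0.440/-0.440 → slack +0.620/-0.527; half-tol=0.440, Σhalf²=0.211422
  -C: nom -18.200 → Σnom=-106.200; wc +0.469/-0.120 → slack +1.089/-0.647; half-tol=0.294, Σhalf²=0.298152
  -D: nom -1.100 → Σnom=-107.300; wc +0.490/-0.420 → slack +1.579/-1.067; half-tol=0.455, Σhalf²=0.505177
  +E: nom +29.720 → Σnom=-77.580; wc +0.050/-0.085 → slack +1.629/-1.152; half-tol=0.068, Σhalf²=0.509734
  -F: nom -21.200 → Σnom=-98.780; wc +0.490/-0.490 → slack +2.119/-1.642; half-tol=0.490, Σhalf²=0.749834
  -G: nom -13.500 → Σnom=-112.280; wc +0.280/-0.230 → slack +2.399/-1.872; half-tol=0.255, Σhalf²=0.814859
  +H: nom +27.970 → Σnom=-84.310; wc +0.320/-0.490 → slack +2.719/-2.362; half-tol=0.405, Σhalf²=0.978884
  +I: nom +39.300 → Σnom=-45.010; wc +0.050/-0.050 → slack +2.769/-2.412; half-tol=0.050, Σhalf²=0.981384
  +J: nom +3.040 → Σnom=-41.970; wc +0.390/-0.390 → slack +3.159/-2.802; half-tol=0.390, Σhalf²=1.133484
Nominal = -41.970. Worst-case = [-41.970 - 2.802, -41.970 + 3.159] = [-44.772, -38.811]. RSS = √1.133484 = 1.065.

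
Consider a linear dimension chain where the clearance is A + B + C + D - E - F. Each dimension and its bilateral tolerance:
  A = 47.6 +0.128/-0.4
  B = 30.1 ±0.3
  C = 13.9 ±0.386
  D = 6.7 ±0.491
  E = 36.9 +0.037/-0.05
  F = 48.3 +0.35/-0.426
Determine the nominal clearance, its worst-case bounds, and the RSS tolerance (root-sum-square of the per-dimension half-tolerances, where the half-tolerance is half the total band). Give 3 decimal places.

Stack each dimension's contribution:
  +A: nom +47.600 → Σnom=47.600; wc +0.128/-0.400 → slack +0.128/-0.400; half-tol=0.264, Σhalf²=0.069696
  +B: nom +30.100 → Σnom=77.700; wc +0.300/-0.300 → slack +0.428/-0.700; half-tol=0.300, Σhalf²=0.159696
  +C: nom +13.900 → Σnom=91.600; wc +0.386/-0.386 → slack +0.814/-1.086; half-tol=0.386, Σhalf²=0.308692
  +D: nom +6.700 → Σnom=98.300; wc +0.491/-0.491 → slack +1.305/-1.577; half-tol=0.491, Σhalf²=0.549773
  -E: nom -36.900 → Σnom=61.400; wc +0.050/-0.037 → slack +1.355/-1.614; half-tol=0.043, Σhalf²=0.551665
  -F: nom -48.300 → Σnom=13.100; wc +0.426/-0.350 → slack +1.781/-1.964; half-tol=0.388, Σhalf²=0.702209
Nominal = 13.100. Worst-case = [13.100 - 1.964, 13.100 + 1.781] = [11.136, 14.881]. RSS = √0.702209 = 0.838.

nominal=13.100 wc=[11.136,14.881] rss=0.838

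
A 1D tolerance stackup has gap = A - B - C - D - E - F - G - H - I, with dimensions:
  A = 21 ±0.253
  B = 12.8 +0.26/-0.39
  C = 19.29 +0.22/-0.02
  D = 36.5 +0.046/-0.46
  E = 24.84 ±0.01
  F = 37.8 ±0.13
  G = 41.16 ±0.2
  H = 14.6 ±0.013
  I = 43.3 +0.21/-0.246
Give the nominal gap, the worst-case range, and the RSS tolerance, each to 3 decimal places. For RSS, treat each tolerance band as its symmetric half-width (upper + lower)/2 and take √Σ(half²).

nominal=-209.290 wc=[-210.632,-207.568] rss=0.598

Stack each dimension's contribution:
  +A: nom +21.000 → Σnom=21.000; wc +0.253/-0.253 → slack +0.253/-0.253; half-tol=0.253, Σhalf²=0.064009
  -B: nom -12.800 → Σnom=8.200; wc +0.390/-0.260 → slack +0.643/-0.513; half-tol=0.325, Σhalf²=0.169634
  -C: nom -19.290 → Σnom=-11.090; wc +0.020/-0.220 → slack +0.663/-0.733; half-tol=0.120, Σhalf²=0.184034
  -D: nom -36.500 → Σnom=-47.590; wc +0.460/-0.046 → slack +1.123/-0.779; half-tol=0.253, Σhalf²=0.248043
  -E: nom -24.840 → Σnom=-72.430; wc +0.010/-0.010 → slack +1.133/-0.789; half-tol=0.010, Σhalf²=0.248143
  -F: nom -37.800 → Σnom=-110.230; wc +0.130/-0.130 → slack +1.263/-0.919; half-tol=0.130, Σhalf²=0.265043
  -G: nom -41.160 → Σnom=-151.390; wc +0.200/-0.200 → slack +1.463/-1.119; half-tol=0.200, Σhalf²=0.305043
  -H: nom -14.600 → Σnom=-165.990; wc +0.013/-0.013 → slack +1.476/-1.132; half-tol=0.013, Σhalf²=0.305212
  -I: nom -43.300 → Σnom=-209.290; wc +0.246/-0.210 → slack +1.722/-1.342; half-tol=0.228, Σhalf²=0.357196
Nominal = -209.290. Worst-case = [-209.290 - 1.342, -209.290 + 1.722] = [-210.632, -207.568]. RSS = √0.357196 = 0.598.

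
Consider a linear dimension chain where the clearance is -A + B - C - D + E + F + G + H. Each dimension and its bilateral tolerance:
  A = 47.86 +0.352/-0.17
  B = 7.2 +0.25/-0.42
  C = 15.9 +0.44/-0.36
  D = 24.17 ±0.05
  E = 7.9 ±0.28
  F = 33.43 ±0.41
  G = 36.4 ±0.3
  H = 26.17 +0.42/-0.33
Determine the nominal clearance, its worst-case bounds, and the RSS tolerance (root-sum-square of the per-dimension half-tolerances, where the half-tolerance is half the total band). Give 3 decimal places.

nominal=23.170 wc=[20.588,25.410] rss=0.906

Stack each dimension's contribution:
  -A: nom -47.860 → Σnom=-47.860; wc +0.170/-0.352 → slack +0.170/-0.352; half-tol=0.261, Σhalf²=0.068121
  +B: nom +7.200 → Σnom=-40.660; wc +0.250/-0.420 → slack +0.420/-0.772; half-tol=0.335, Σhalf²=0.180346
  -C: nom -15.900 → Σnom=-56.560; wc +0.360/-0.440 → slack +0.780/-1.212; half-tol=0.400, Σhalf²=0.340346
  -D: nom -24.170 → Σnom=-80.730; wc +0.050/-0.050 → slack +0.830/-1.262; half-tol=0.050, Σhalf²=0.342846
  +E: nom +7.900 → Σnom=-72.830; wc +0.280/-0.280 → slack +1.110/-1.542; half-tol=0.280, Σhalf²=0.421246
  +F: nom +33.430 → Σnom=-39.400; wc +0.410/-0.410 → slack +1.520/-1.952; half-tol=0.410, Σhalf²=0.589346
  +G: nom +36.400 → Σnom=-3.000; wc +0.300/-0.300 → slack +1.820/-2.252; half-tol=0.300, Σhalf²=0.679346
  +H: nom +26.170 → Σnom=23.170; wc +0.420/-0.330 → slack +2.240/-2.582; half-tol=0.375, Σhalf²=0.819971
Nominal = 23.170. Worst-case = [23.170 - 2.582, 23.170 + 2.240] = [20.588, 25.410]. RSS = √0.819971 = 0.906.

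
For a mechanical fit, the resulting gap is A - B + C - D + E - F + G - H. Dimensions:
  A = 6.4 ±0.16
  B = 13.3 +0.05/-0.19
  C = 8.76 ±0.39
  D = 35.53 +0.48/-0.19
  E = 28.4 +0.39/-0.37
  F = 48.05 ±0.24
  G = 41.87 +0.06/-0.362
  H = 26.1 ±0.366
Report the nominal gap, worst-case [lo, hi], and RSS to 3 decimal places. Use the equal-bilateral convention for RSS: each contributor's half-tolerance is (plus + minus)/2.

nominal=-37.550 wc=[-39.968,-35.564] rss=0.828

Stack each dimension's contribution:
  +A: nom +6.400 → Σnom=6.400; wc +0.160/-0.160 → slack +0.160/-0.160; half-tol=0.160, Σhalf²=0.025600
  -B: nom -13.300 → Σnom=-6.900; wc +0.190/-0.050 → slack +0.350/-0.210; half-tol=0.120, Σhalf²=0.040000
  +C: nom +8.760 → Σnom=1.860; wc +0.390/-0.390 → slack +0.740/-0.600; half-tol=0.390, Σhalf²=0.192100
  -D: nom -35.530 → Σnom=-33.670; wc +0.190/-0.480 → slack +0.930/-1.080; half-tol=0.335, Σhalf²=0.304325
  +E: nom +28.400 → Σnom=-5.270; wc +0.390/-0.370 → slack +1.320/-1.450; half-tol=0.380, Σhalf²=0.448725
  -F: nom -48.050 → Σnom=-53.320; wc +0.240/-0.240 → slack +1.560/-1.690; half-tol=0.240, Σhalf²=0.506325
  +G: nom +41.870 → Σnom=-11.450; wc +0.060/-0.362 → slack +1.620/-2.052; half-tol=0.211, Σhalf²=0.550846
  -H: nom -26.100 → Σnom=-37.550; wc +0.366/-0.366 → slack +1.986/-2.418; half-tol=0.366, Σhalf²=0.684802
Nominal = -37.550. Worst-case = [-37.550 - 2.418, -37.550 + 1.986] = [-39.968, -35.564]. RSS = √0.684802 = 0.828.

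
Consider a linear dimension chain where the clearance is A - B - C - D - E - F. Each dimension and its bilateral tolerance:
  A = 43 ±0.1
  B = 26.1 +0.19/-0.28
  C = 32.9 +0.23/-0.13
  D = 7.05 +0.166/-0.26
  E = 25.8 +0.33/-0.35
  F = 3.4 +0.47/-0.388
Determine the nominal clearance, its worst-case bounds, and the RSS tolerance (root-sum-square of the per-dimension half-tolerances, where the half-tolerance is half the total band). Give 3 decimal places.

Stack each dimension's contribution:
  +A: nom +43.000 → Σnom=43.000; wc +0.100/-0.100 → slack +0.100/-0.100; half-tol=0.100, Σhalf²=0.010000
  -B: nom -26.100 → Σnom=16.900; wc +0.280/-0.190 → slack +0.380/-0.290; half-tol=0.235, Σhalf²=0.065225
  -C: nom -32.900 → Σnom=-16.000; wc +0.130/-0.230 → slack +0.510/-0.520; half-tol=0.180, Σhalf²=0.097625
  -D: nom -7.050 → Σnom=-23.050; wc +0.260/-0.166 → slack +0.770/-0.686; half-tol=0.213, Σhalf²=0.142994
  -E: nom -25.800 → Σnom=-48.850; wc +0.350/-0.330 → slack +1.120/-1.016; half-tol=0.340, Σhalf²=0.258594
  -F: nom -3.400 → Σnom=-52.250; wc +0.388/-0.470 → slack +1.508/-1.486; half-tol=0.429, Σhalf²=0.442635
Nominal = -52.250. Worst-case = [-52.250 - 1.486, -52.250 + 1.508] = [-53.736, -50.742]. RSS = √0.442635 = 0.665.

nominal=-52.250 wc=[-53.736,-50.742] rss=0.665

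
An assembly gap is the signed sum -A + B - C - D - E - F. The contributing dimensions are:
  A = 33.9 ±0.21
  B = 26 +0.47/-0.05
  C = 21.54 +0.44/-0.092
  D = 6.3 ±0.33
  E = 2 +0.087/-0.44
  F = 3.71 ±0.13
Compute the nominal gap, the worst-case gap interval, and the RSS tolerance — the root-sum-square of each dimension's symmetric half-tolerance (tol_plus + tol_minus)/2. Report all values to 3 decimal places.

nominal=-41.450 wc=[-42.697,-39.778] rss=0.615

Stack each dimension's contribution:
  -A: nom -33.900 → Σnom=-33.900; wc +0.210/-0.210 → slack +0.210/-0.210; half-tol=0.210, Σhalf²=0.044100
  +B: nom +26.000 → Σnom=-7.900; wc +0.470/-0.050 → slack +0.680/-0.260; half-tol=0.260, Σhalf²=0.111700
  -C: nom -21.540 → Σnom=-29.440; wc +0.092/-0.440 → slack +0.772/-0.700; half-tol=0.266, Σhalf²=0.182456
  -D: nom -6.300 → Σnom=-35.740; wc +0.330/-0.330 → slack +1.102/-1.030; half-tol=0.330, Σhalf²=0.291356
  -E: nom -2.000 → Σnom=-37.740; wc +0.440/-0.087 → slack +1.542/-1.117; half-tol=0.264, Σhalf²=0.360788
  -F: nom -3.710 → Σnom=-41.450; wc +0.130/-0.130 → slack +1.672/-1.247; half-tol=0.130, Σhalf²=0.377688
Nominal = -41.450. Worst-case = [-41.450 - 1.247, -41.450 + 1.672] = [-42.697, -39.778]. RSS = √0.377688 = 0.615.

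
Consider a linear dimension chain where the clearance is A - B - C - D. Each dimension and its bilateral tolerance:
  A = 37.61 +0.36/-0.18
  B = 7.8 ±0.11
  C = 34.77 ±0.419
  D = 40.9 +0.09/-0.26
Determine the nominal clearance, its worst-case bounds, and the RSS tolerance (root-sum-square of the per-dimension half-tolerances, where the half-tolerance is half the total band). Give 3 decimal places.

nominal=-45.860 wc=[-46.659,-44.711] rss=0.540

Stack each dimension's contribution:
  +A: nom +37.610 → Σnom=37.610; wc +0.360/-0.180 → slack +0.360/-0.180; half-tol=0.270, Σhalf²=0.072900
  -B: nom -7.800 → Σnom=29.810; wc +0.110/-0.110 → slack +0.470/-0.290; half-tol=0.110, Σhalf²=0.085000
  -C: nom -34.770 → Σnom=-4.960; wc +0.419/-0.419 → slack +0.889/-0.709; half-tol=0.419, Σhalf²=0.260561
  -D: nom -40.900 → Σnom=-45.860; wc +0.260/-0.090 → slack +1.149/-0.799; half-tol=0.175, Σhalf²=0.291186
Nominal = -45.860. Worst-case = [-45.860 - 0.799, -45.860 + 1.149] = [-46.659, -44.711]. RSS = √0.291186 = 0.540.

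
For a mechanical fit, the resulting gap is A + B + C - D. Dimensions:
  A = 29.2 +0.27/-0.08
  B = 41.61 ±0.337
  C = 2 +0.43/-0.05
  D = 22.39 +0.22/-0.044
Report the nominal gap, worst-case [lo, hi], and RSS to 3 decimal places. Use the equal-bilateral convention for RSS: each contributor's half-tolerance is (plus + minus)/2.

Stack each dimension's contribution:
  +A: nom +29.200 → Σnom=29.200; wc +0.270/-0.080 → slack +0.270/-0.080; half-tol=0.175, Σhalf²=0.030625
  +B: nom +41.610 → Σnom=70.810; wc +0.337/-0.337 → slack +0.607/-0.417; half-tol=0.337, Σhalf²=0.144194
  +C: nom +2.000 → Σnom=72.810; wc +0.430/-0.050 → slack +1.037/-0.467; half-tol=0.240, Σhalf²=0.201794
  -D: nom -22.390 → Σnom=50.420; wc +0.044/-0.220 → slack +1.081/-0.687; half-tol=0.132, Σhalf²=0.219218
Nominal = 50.420. Worst-case = [50.420 - 0.687, 50.420 + 1.081] = [49.733, 51.501]. RSS = √0.219218 = 0.468.

nominal=50.420 wc=[49.733,51.501] rss=0.468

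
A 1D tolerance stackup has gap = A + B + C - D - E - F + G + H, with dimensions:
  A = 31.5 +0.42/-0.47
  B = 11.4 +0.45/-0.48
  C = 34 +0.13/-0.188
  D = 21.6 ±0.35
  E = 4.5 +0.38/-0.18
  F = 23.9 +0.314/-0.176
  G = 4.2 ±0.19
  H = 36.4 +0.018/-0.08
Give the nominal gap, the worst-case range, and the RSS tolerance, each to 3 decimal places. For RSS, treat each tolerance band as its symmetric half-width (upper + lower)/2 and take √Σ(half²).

Stack each dimension's contribution:
  +A: nom +31.500 → Σnom=31.500; wc +0.420/-0.470 → slack +0.420/-0.470; half-tol=0.445, Σhalf²=0.198025
  +B: nom +11.400 → Σnom=42.900; wc +0.450/-0.480 → slack +0.870/-0.950; half-tol=0.465, Σhalf²=0.414250
  +C: nom +34.000 → Σnom=76.900; wc +0.130/-0.188 → slack +1.000/-1.138; half-tol=0.159, Σhalf²=0.439531
  -D: nom -21.600 → Σnom=55.300; wc +0.350/-0.350 → slack +1.350/-1.488; half-tol=0.350, Σhalf²=0.562031
  -E: nom -4.500 → Σnom=50.800; wc +0.180/-0.380 → slack +1.530/-1.868; half-tol=0.280, Σhalf²=0.640431
  -F: nom -23.900 → Σnom=26.900; wc +0.176/-0.314 → slack +1.706/-2.182; half-tol=0.245, Σhalf²=0.700456
  +G: nom +4.200 → Σnom=31.100; wc +0.190/-0.190 → slack +1.896/-2.372; half-tol=0.190, Σhalf²=0.736556
  +H: nom +36.400 → Σnom=67.500; wc +0.018/-0.080 → slack +1.914/-2.452; half-tol=0.049, Σhalf²=0.738957
Nominal = 67.500. Worst-case = [67.500 - 2.452, 67.500 + 1.914] = [65.048, 69.414]. RSS = √0.738957 = 0.860.

nominal=67.500 wc=[65.048,69.414] rss=0.860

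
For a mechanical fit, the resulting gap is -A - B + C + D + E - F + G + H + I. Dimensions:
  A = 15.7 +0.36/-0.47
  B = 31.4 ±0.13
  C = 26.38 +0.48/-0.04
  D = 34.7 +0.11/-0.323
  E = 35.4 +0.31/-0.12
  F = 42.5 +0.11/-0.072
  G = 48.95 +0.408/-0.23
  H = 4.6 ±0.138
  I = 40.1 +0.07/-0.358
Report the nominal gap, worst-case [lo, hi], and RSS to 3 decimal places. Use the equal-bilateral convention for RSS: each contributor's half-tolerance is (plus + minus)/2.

Stack each dimension's contribution:
  -A: nom -15.700 → Σnom=-15.700; wc +0.470/-0.360 → slack +0.470/-0.360; half-tol=0.415, Σhalf²=0.172225
  -B: nom -31.400 → Σnom=-47.100; wc +0.130/-0.130 → slack +0.600/-0.490; half-tol=0.130, Σhalf²=0.189125
  +C: nom +26.380 → Σnom=-20.720; wc +0.480/-0.040 → slack +1.080/-0.530; half-tol=0.260, Σhalf²=0.256725
  +D: nom +34.700 → Σnom=13.980; wc +0.110/-0.323 → slack +1.190/-0.853; half-tol=0.216, Σhalf²=0.303597
  +E: nom +35.400 → Σnom=49.380; wc +0.310/-0.120 → slack +1.500/-0.973; half-tol=0.215, Σhalf²=0.349822
  -F: nom -42.500 → Σnom=6.880; wc +0.072/-0.110 → slack +1.572/-1.083; half-tol=0.091, Σhalf²=0.358103
  +G: nom +48.950 → Σnom=55.830; wc +0.408/-0.230 → slack +1.980/-1.313; half-tol=0.319, Σhalf²=0.459864
  +H: nom +4.600 → Σnom=60.430; wc +0.138/-0.138 → slack +2.118/-1.451; half-tol=0.138, Σhalf²=0.478908
  +I: nom +40.100 → Σnom=100.530; wc +0.070/-0.358 → slack +2.188/-1.809; half-tol=0.214, Σhalf²=0.524704
Nominal = 100.530. Worst-case = [100.530 - 1.809, 100.530 + 2.188] = [98.721, 102.718]. RSS = √0.524704 = 0.724.

nominal=100.530 wc=[98.721,102.718] rss=0.724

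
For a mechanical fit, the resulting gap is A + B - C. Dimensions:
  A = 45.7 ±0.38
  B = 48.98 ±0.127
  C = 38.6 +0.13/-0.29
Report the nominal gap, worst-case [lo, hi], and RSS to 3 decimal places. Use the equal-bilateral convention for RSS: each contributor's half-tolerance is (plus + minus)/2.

nominal=56.080 wc=[55.443,56.877] rss=0.452

Stack each dimension's contribution:
  +A: nom +45.700 → Σnom=45.700; wc +0.380/-0.380 → slack +0.380/-0.380; half-tol=0.380, Σhalf²=0.144400
  +B: nom +48.980 → Σnom=94.680; wc +0.127/-0.127 → slack +0.507/-0.507; half-tol=0.127, Σhalf²=0.160529
  -C: nom -38.600 → Σnom=56.080; wc +0.290/-0.130 → slack +0.797/-0.637; half-tol=0.210, Σhalf²=0.204629
Nominal = 56.080. Worst-case = [56.080 - 0.637, 56.080 + 0.797] = [55.443, 56.877]. RSS = √0.204629 = 0.452.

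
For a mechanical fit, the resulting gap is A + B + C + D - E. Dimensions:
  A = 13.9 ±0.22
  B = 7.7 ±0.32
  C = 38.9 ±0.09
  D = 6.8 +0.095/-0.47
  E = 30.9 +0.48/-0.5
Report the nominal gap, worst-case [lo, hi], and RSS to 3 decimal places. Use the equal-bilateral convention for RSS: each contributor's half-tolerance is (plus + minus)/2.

nominal=36.400 wc=[34.820,37.625] rss=0.692

Stack each dimension's contribution:
  +A: nom +13.900 → Σnom=13.900; wc +0.220/-0.220 → slack +0.220/-0.220; half-tol=0.220, Σhalf²=0.048400
  +B: nom +7.700 → Σnom=21.600; wc +0.320/-0.320 → slack +0.540/-0.540; half-tol=0.320, Σhalf²=0.150800
  +C: nom +38.900 → Σnom=60.500; wc +0.090/-0.090 → slack +0.630/-0.630; half-tol=0.090, Σhalf²=0.158900
  +D: nom +6.800 → Σnom=67.300; wc +0.095/-0.470 → slack +0.725/-1.100; half-tol=0.282, Σhalf²=0.238706
  -E: nom -30.900 → Σnom=36.400; wc +0.500/-0.480 → slack +1.225/-1.580; half-tol=0.490, Σhalf²=0.478806
Nominal = 36.400. Worst-case = [36.400 - 1.580, 36.400 + 1.225] = [34.820, 37.625]. RSS = √0.478806 = 0.692.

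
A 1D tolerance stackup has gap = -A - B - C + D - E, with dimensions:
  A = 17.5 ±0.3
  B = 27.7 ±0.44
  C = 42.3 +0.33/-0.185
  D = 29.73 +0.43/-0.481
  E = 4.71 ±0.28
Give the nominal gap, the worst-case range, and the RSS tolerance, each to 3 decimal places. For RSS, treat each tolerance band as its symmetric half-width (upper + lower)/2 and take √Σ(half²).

nominal=-62.480 wc=[-64.311,-60.845] rss=0.797

Stack each dimension's contribution:
  -A: nom -17.500 → Σnom=-17.500; wc +0.300/-0.300 → slack +0.300/-0.300; half-tol=0.300, Σhalf²=0.090000
  -B: nom -27.700 → Σnom=-45.200; wc +0.440/-0.440 → slack +0.740/-0.740; half-tol=0.440, Σhalf²=0.283600
  -C: nom -42.300 → Σnom=-87.500; wc +0.185/-0.330 → slack +0.925/-1.070; half-tol=0.258, Σhalf²=0.349906
  +D: nom +29.730 → Σnom=-57.770; wc +0.430/-0.481 → slack +1.355/-1.551; half-tol=0.456, Σhalf²=0.557387
  -E: nom -4.710 → Σnom=-62.480; wc +0.280/-0.280 → slack +1.635/-1.831; half-tol=0.280, Σhalf²=0.635787
Nominal = -62.480. Worst-case = [-62.480 - 1.831, -62.480 + 1.635] = [-64.311, -60.845]. RSS = √0.635787 = 0.797.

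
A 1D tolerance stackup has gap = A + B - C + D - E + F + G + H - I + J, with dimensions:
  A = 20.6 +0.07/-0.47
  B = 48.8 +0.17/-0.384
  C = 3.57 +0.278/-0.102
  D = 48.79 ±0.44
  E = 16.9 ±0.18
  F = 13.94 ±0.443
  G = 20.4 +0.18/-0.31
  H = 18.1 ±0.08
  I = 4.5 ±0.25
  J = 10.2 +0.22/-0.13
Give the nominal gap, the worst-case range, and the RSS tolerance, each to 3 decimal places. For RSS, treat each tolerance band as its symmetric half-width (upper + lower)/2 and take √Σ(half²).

Stack each dimension's contribution:
  +A: nom +20.600 → Σnom=20.600; wc +0.070/-0.470 → slack +0.070/-0.470; half-tol=0.270, Σhalf²=0.072900
  +B: nom +48.800 → Σnom=69.400; wc +0.170/-0.384 → slack +0.240/-0.854; half-tol=0.277, Σhalf²=0.149629
  -C: nom -3.570 → Σnom=65.830; wc +0.102/-0.278 → slack +0.342/-1.132; half-tol=0.190, Σhalf²=0.185729
  +D: nom +48.790 → Σnom=114.620; wc +0.440/-0.440 → slack +0.782/-1.572; half-tol=0.440, Σhalf²=0.379329
  -E: nom -16.900 → Σnom=97.720; wc +0.180/-0.180 → slack +0.962/-1.752; half-tol=0.180, Σhalf²=0.411729
  +F: nom +13.940 → Σnom=111.660; wc +0.443/-0.443 → slack +1.405/-2.195; half-tol=0.443, Σhalf²=0.607978
  +G: nom +20.400 → Σnom=132.060; wc +0.180/-0.310 → slack +1.585/-2.505; half-tol=0.245, Σhalf²=0.668003
  +H: nom +18.100 → Σnom=150.160; wc +0.080/-0.080 → slack +1.665/-2.585; half-tol=0.080, Σhalf²=0.674403
  -I: nom -4.500 → Σnom=145.660; wc +0.250/-0.250 → slack +1.915/-2.835; half-tol=0.250, Σhalf²=0.736903
  +J: nom +10.200 → Σnom=155.860; wc +0.220/-0.130 → slack +2.135/-2.965; half-tol=0.175, Σhalf²=0.767528
Nominal = 155.860. Worst-case = [155.860 - 2.965, 155.860 + 2.135] = [152.895, 157.995]. RSS = √0.767528 = 0.876.

nominal=155.860 wc=[152.895,157.995] rss=0.876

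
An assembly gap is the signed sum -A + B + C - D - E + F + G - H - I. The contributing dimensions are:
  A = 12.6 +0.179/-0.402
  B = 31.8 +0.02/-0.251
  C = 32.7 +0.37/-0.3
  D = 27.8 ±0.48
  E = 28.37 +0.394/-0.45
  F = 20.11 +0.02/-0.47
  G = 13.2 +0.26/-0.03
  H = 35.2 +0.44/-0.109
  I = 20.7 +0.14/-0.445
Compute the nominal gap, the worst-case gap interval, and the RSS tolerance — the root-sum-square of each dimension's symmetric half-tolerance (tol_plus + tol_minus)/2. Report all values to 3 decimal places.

nominal=-26.860 wc=[-29.544,-24.304] rss=0.930

Stack each dimension's contribution:
  -A: nom -12.600 → Σnom=-12.600; wc +0.402/-0.179 → slack +0.402/-0.179; half-tol=0.290, Σhalf²=0.084390
  +B: nom +31.800 → Σnom=19.200; wc +0.020/-0.251 → slack +0.422/-0.430; half-tol=0.136, Σhalf²=0.102750
  +C: nom +32.700 → Σnom=51.900; wc +0.370/-0.300 → slack +0.792/-0.730; half-tol=0.335, Σhalf²=0.214975
  -D: nom -27.800 → Σnom=24.100; wc +0.480/-0.480 → slack +1.272/-1.210; half-tol=0.480, Σhalf²=0.445375
  -E: nom -28.370 → Σnom=-4.270; wc +0.450/-0.394 → slack +1.722/-1.604; half-tol=0.422, Σhalf²=0.623460
  +F: nom +20.110 → Σnom=15.840; wc +0.020/-0.470 → slack +1.742/-2.074; half-tol=0.245, Σhalf²=0.683485
  +G: nom +13.200 → Σnom=29.040; wc +0.260/-0.030 → slack +2.002/-2.104; half-tol=0.145, Σhalf²=0.704510
  -H: nom -35.200 → Σnom=-6.160; wc +0.109/-0.440 → slack +2.111/-2.544; half-tol=0.275, Σhalf²=0.779860
  -I: nom -20.700 → Σnom=-26.860; wc +0.445/-0.140 → slack +2.556/-2.684; half-tol=0.292, Σhalf²=0.865416
Nominal = -26.860. Worst-case = [-26.860 - 2.684, -26.860 + 2.556] = [-29.544, -24.304]. RSS = √0.865416 = 0.930.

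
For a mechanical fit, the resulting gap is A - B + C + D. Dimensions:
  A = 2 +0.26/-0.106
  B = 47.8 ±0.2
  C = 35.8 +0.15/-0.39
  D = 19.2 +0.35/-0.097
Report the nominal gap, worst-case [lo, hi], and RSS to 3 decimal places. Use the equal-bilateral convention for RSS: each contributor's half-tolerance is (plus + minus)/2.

nominal=9.200 wc=[8.407,10.160] rss=0.443

Stack each dimension's contribution:
  +A: nom +2.000 → Σnom=2.000; wc +0.260/-0.106 → slack +0.260/-0.106; half-tol=0.183, Σhalf²=0.033489
  -B: nom -47.800 → Σnom=-45.800; wc +0.200/-0.200 → slack +0.460/-0.306; half-tol=0.200, Σhalf²=0.073489
  +C: nom +35.800 → Σnom=-10.000; wc +0.150/-0.390 → slack +0.610/-0.696; half-tol=0.270, Σhalf²=0.146389
  +D: nom +19.200 → Σnom=9.200; wc +0.350/-0.097 → slack +0.960/-0.793; half-tol=0.223, Σhalf²=0.196341
Nominal = 9.200. Worst-case = [9.200 - 0.793, 9.200 + 0.960] = [8.407, 10.160]. RSS = √0.196341 = 0.443.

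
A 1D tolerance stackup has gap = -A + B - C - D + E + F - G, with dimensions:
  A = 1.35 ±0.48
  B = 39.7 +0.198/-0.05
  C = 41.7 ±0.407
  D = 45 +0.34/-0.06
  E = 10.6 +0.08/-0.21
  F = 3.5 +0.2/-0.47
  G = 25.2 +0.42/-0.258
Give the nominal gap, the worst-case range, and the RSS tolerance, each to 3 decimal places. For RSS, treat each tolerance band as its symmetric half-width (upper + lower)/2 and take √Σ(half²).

Stack each dimension's contribution:
  -A: nom -1.350 → Σnom=-1.350; wc +0.480/-0.480 → slack +0.480/-0.480; half-tol=0.480, Σhalf²=0.230400
  +B: nom +39.700 → Σnom=38.350; wc +0.198/-0.050 → slack +0.678/-0.530; half-tol=0.124, Σhalf²=0.245776
  -C: nom -41.700 → Σnom=-3.350; wc +0.407/-0.407 → slack +1.085/-0.937; half-tol=0.407, Σhalf²=0.411425
  -D: nom -45.000 → Σnom=-48.350; wc +0.060/-0.340 → slack +1.145/-1.277; half-tol=0.200, Σhalf²=0.451425
  +E: nom +10.600 → Σnom=-37.750; wc +0.080/-0.210 → slack +1.225/-1.487; half-tol=0.145, Σhalf²=0.472450
  +F: nom +3.500 → Σnom=-34.250; wc +0.200/-0.470 → slack +1.425/-1.957; half-tol=0.335, Σhalf²=0.584675
  -G: nom -25.200 → Σnom=-59.450; wc +0.258/-0.420 → slack +1.683/-2.377; half-tol=0.339, Σhalf²=0.699596
Nominal = -59.450. Worst-case = [-59.450 - 2.377, -59.450 + 1.683] = [-61.827, -57.767]. RSS = √0.699596 = 0.836.

nominal=-59.450 wc=[-61.827,-57.767] rss=0.836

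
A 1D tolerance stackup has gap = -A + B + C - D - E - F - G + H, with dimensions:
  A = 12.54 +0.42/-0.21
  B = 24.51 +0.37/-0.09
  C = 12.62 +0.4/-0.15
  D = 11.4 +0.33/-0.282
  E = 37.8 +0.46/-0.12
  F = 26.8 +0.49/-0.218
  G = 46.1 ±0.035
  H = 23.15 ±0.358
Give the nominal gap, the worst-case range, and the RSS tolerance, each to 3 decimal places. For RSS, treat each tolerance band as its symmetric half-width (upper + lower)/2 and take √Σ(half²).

Stack each dimension's contribution:
  -A: nom -12.540 → Σnom=-12.540; wc +0.210/-0.420 → slack +0.210/-0.420; half-tol=0.315, Σhalf²=0.099225
  +B: nom +24.510 → Σnom=11.970; wc +0.370/-0.090 → slack +0.580/-0.510; half-tol=0.230, Σhalf²=0.152125
  +C: nom +12.620 → Σnom=24.590; wc +0.400/-0.150 → slack +0.980/-0.660; half-tol=0.275, Σhalf²=0.227750
  -D: nom -11.400 → Σnom=13.190; wc +0.282/-0.330 → slack +1.262/-0.990; half-tol=0.306, Σhalf²=0.321386
  -E: nom -37.800 → Σnom=-24.610; wc +0.120/-0.460 → slack +1.382/-1.450; half-tol=0.290, Σhalf²=0.405486
  -F: nom -26.800 → Σnom=-51.410; wc +0.218/-0.490 → slack +1.600/-1.940; half-tol=0.354, Σhalf²=0.530802
  -G: nom -46.100 → Σnom=-97.510; wc +0.035/-0.035 → slack +1.635/-1.975; half-tol=0.035, Σhalf²=0.532027
  +H: nom +23.150 → Σnom=-74.360; wc +0.358/-0.358 → slack +1.993/-2.333; half-tol=0.358, Σhalf²=0.660191
Nominal = -74.360. Worst-case = [-74.360 - 2.333, -74.360 + 1.993] = [-76.693, -72.367]. RSS = √0.660191 = 0.813.

nominal=-74.360 wc=[-76.693,-72.367] rss=0.813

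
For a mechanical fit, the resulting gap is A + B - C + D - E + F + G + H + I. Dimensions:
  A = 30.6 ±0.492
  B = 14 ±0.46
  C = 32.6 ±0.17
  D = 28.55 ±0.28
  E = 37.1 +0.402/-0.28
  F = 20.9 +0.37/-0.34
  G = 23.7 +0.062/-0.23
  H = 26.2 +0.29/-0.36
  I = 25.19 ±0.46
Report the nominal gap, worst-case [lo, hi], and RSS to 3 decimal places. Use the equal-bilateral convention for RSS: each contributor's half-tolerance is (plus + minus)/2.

nominal=99.440 wc=[96.246,102.304] rss=1.069

Stack each dimension's contribution:
  +A: nom +30.600 → Σnom=30.600; wc +0.492/-0.492 → slack +0.492/-0.492; half-tol=0.492, Σhalf²=0.242064
  +B: nom +14.000 → Σnom=44.600; wc +0.460/-0.460 → slack +0.952/-0.952; half-tol=0.460, Σhalf²=0.453664
  -C: nom -32.600 → Σnom=12.000; wc +0.170/-0.170 → slack +1.122/-1.122; half-tol=0.170, Σhalf²=0.482564
  +D: nom +28.550 → Σnom=40.550; wc +0.280/-0.280 → slack +1.402/-1.402; half-tol=0.280, Σhalf²=0.560964
  -E: nom -37.100 → Σnom=3.450; wc +0.280/-0.402 → slack +1.682/-1.804; half-tol=0.341, Σhalf²=0.677245
  +F: nom +20.900 → Σnom=24.350; wc +0.370/-0.340 → slack +2.052/-2.144; half-tol=0.355, Σhalf²=0.803270
  +G: nom +23.700 → Σnom=48.050; wc +0.062/-0.230 → slack +2.114/-2.374; half-tol=0.146, Σhalf²=0.824586
  +H: nom +26.200 → Σnom=74.250; wc +0.290/-0.360 → slack +2.404/-2.734; half-tol=0.325, Σhalf²=0.930211
  +I: nom +25.190 → Σnom=99.440; wc +0.460/-0.460 → slack +2.864/-3.194; half-tol=0.460, Σhalf²=1.141811
Nominal = 99.440. Worst-case = [99.440 - 3.194, 99.440 + 2.864] = [96.246, 102.304]. RSS = √1.141811 = 1.069.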